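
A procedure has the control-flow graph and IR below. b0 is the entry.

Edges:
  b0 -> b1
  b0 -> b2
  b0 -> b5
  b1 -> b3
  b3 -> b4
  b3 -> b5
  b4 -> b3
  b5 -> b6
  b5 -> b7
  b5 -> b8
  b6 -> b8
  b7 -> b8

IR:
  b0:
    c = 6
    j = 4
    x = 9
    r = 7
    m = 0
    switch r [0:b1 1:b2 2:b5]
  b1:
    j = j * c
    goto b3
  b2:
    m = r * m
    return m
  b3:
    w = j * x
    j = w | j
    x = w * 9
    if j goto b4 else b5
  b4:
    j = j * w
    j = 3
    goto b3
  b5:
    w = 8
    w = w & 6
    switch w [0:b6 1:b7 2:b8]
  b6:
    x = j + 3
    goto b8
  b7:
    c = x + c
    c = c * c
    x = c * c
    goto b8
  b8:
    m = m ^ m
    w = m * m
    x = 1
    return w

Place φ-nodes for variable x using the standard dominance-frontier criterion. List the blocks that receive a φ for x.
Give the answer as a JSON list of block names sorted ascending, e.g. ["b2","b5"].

idom tree: b1←b0 b2←b0 b3←b1 b4←b3 b5←b0 b6←b5 b7←b5 b8←b5
Join-block Dom:
  b3: preds {b1,b4}: {b0,b1} ∩ {b0,b1,b3,b4} = {b0,b1}; idom=b1
  b5: preds {b0,b3}: {b0} ∩ {b0,b1,b3} = {b0}; idom=b0
  b8: preds {b5,b6,b7}: {b0,b5} ∩ {b0,b5,b6} ∩ {b0,b5,b7} = {b0,b5}; idom=b5

DF derivation:
  b3←b1: walk · to b1
  b3←b4: walk b4→b3 to b1
  b5←b0: walk · to b0
  b5←b3: walk b3→b1 to b0
  b8←b5: walk · to b5
  b8←b6: walk b6 to b5
  b8←b7: walk b7 to b5
  DF(b0)=∅
  DF(b1)={b5}
  DF(b2)=∅
  DF(b3)={b3,b5}
  DF(b4)={b3}
  DF(b5)=∅
  DF(b6)={b8}
  DF(b7)={b8}
  DF(b8)=∅

φ for x: defs {b0,b3,b6,b7,b8}
  DF⁺ = {b3,b5,b8}

Answer: ["b3", "b5", "b8"]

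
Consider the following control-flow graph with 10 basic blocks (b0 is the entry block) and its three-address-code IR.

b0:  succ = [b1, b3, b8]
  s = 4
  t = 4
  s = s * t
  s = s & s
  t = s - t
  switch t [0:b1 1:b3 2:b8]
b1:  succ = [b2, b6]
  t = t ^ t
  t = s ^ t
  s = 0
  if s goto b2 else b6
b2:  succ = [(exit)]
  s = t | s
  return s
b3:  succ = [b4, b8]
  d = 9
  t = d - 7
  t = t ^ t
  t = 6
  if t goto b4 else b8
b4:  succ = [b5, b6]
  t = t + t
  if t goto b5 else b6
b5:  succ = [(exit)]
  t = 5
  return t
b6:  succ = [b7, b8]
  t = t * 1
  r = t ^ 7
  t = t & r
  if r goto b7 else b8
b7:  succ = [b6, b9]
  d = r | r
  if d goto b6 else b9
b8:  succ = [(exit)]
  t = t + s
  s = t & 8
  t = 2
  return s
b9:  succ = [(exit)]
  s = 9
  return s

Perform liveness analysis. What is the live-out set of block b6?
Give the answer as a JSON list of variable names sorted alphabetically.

def/use:
  b0: {s,t} / ∅
  b1: {s,t} / {s,t}
  b2: {s} / {s,t}
  b3: {d,t} / ∅
  b4: {t} / {t}
  b5: {t} / ∅
  b6: {r,t} / {t}
  b7: {d} / {r}
  b8: {s,t} / {s,t}
  b9: {s} / ∅

Liveness:
  b0: in=∅ out={s,t}
  b1: in={s,t} out={s,t}
  b2: in={s,t} out=∅
  b3: in={s} out={s,t}
  b4: in={s,t} out={s,t}
  b5: in=∅ out=∅
  b6: in={s,t} out={r,s,t}
  b7: in={r,s,t} out={s,t}
  b8: in={s,t} out=∅
  b9: in=∅ out=∅

live-out(b6) = ["r", "s", "t"]

Answer: ["r", "s", "t"]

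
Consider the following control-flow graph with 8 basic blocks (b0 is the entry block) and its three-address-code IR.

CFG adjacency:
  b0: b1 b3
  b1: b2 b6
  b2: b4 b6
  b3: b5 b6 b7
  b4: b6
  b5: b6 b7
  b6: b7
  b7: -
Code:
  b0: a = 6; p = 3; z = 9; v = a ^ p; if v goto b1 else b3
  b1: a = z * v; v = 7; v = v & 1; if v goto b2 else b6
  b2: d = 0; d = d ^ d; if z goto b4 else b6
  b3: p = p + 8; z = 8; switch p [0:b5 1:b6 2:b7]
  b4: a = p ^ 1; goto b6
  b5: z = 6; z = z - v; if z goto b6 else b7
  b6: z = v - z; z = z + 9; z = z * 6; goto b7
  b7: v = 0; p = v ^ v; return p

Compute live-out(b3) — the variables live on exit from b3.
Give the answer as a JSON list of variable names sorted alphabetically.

Block summaries:
  b0: {a,p,v,z} / ∅
  b1: {a,v} / {v,z}
  b2: {d} / {z}
  b3: {p,z} / {p}
  b4: {a} / {p}
  b5: {z} / {v}
  b6: {z} / {v,z}
  b7: {p,v} / ∅

Backward fixpoint:
  b0 li=∅ lo={p,v,z}
  b1 li={p,v,z} lo={p,v,z}
  b2 li={p,v,z} lo={p,v,z}
  b3 li={p,v} lo={v,z}
  b4 li={p,v,z} lo={v,z}
  b5 li={v} lo={v,z}
  b6 li={v,z} lo=∅
  b7 li=∅ lo=∅

live-out(b3) = ["v", "z"]

Answer: ["v", "z"]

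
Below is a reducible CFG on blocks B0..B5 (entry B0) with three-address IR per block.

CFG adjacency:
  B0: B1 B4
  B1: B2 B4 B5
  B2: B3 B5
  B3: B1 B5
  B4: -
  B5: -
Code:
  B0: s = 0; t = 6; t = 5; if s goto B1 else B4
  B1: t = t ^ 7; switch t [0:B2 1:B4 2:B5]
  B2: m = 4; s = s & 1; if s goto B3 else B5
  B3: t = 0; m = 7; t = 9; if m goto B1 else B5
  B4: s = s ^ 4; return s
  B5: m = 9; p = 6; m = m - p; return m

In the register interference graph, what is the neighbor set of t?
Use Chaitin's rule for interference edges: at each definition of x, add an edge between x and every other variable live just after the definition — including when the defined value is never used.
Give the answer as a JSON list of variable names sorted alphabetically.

Answer: ["m", "s"]

Working:
def/use:
  B0: def={s,t} ue=∅
  B1: def={t} ue={t}
  B2: def={m,s} ue={s}
  B3: def={m,t} ue=∅
  B4: def={s} ue={s}
  B5: def={m,p} ue=∅

Liveness:
  B0: in=∅ out={s,t}
  B1: in={s,t} out={s}
  B2: in={s} out={s}
  B3: in={s} out={s,t}
  B4: in={s} out=∅
  B5: in=∅ out=∅

Conflict graph:
  m↔{p,s,t}
  p↔{m}
  s↔{m,t}
  t↔{m,s}

N(t) = ["m", "s"]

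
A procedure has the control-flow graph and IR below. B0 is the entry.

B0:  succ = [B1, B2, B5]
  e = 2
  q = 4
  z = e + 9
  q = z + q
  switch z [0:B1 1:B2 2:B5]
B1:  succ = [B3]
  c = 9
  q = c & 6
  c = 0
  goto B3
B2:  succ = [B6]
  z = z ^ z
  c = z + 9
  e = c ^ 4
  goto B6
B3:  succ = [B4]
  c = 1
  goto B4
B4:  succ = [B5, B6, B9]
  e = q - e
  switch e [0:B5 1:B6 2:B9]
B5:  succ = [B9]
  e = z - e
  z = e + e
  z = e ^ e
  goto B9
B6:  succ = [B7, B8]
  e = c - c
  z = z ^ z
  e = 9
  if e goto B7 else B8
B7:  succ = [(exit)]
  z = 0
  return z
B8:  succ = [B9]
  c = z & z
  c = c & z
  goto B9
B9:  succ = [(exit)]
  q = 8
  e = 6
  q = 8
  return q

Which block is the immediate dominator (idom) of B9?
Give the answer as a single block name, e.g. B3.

Answer: B0

Working:
idom tree: B1←B0 B2←B0 B3←B1 B4←B3 B5←B0 B6←B0 B7←B6 B8←B6 B9←B0
Join-block Dom:
  B5: preds {B0,B4}: {B0} ∩ {B0,B1,B3,B4} = {B0}; idom=B0
  B6: preds {B2,B4}: {B0,B2} ∩ {B0,B1,B3,B4} = {B0}; idom=B0
  B9: preds {B4,B5,B8}: {B0,B1,B3,B4} ∩ {B0,B5} ∩ {B0,B6,B8} = {B0}; idom=B0

idom(B9) = B0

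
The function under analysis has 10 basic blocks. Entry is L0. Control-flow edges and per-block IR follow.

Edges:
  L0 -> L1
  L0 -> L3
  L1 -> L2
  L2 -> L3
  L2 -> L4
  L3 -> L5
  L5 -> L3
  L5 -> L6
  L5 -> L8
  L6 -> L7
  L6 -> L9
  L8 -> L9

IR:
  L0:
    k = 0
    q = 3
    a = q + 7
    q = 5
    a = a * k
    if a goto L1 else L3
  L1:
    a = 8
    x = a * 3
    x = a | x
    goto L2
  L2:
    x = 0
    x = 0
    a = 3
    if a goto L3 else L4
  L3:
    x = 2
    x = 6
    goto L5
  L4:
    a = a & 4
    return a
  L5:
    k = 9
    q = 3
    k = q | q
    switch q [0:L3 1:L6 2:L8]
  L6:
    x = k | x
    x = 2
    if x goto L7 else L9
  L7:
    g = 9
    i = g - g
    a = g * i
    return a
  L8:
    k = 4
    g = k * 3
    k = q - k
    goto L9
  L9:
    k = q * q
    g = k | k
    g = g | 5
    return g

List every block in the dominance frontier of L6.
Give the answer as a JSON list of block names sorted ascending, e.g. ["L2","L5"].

Answer: ["L9"]

Working:
idom tree: L1←L0 L2←L1 L3←L0 L4←L2 L5←L3 L6←L5 L7←L6 L8←L5 L9←L5
Dom at joins:
  L3: preds {L0,L2,L5}: {L0} ∩ {L0,L1,L2} ∩ {L0,L3,L5} = {L0}; idom=L0
  L9: preds {L6,L8}: {L0,L3,L5,L6} ∩ {L0,L3,L5,L8} = {L0,L3,L5}; idom=L5

Frontier:
  join L3 pred L0: · stop@L0
  join L3 pred L2: L2→L1 stop@L0
  join L3 pred L5: L5→L3 stop@L0
  join L9 pred L6: L6 stop@L5
  join L9 pred L8: L8 stop@L5
  L0 → ∅
  L1 → {L3}
  L2 → {L3}
  L3 → {L3}
  L4 → ∅
  L5 → {L3}
  L6 → {L9}
  L7 → ∅
  L8 → {L9}
  L9 → ∅

DF(L6) = ["L9"]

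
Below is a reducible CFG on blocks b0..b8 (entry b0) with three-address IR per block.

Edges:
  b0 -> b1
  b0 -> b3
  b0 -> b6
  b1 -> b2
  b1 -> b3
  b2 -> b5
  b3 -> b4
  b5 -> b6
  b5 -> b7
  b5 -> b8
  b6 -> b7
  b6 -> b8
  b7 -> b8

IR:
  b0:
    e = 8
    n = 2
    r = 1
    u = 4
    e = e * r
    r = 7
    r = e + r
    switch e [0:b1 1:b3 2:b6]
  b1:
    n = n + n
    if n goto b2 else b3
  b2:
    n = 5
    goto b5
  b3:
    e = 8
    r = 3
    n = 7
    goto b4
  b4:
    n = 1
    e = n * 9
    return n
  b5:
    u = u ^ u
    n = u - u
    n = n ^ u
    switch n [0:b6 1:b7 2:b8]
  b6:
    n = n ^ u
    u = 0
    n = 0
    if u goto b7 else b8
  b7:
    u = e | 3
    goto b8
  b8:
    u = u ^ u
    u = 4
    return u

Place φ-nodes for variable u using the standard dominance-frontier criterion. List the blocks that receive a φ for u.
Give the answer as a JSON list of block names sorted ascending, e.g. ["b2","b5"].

idom tree: b1←b0 b2←b1 b3←b0 b4←b3 b5←b2 b6←b0 b7←b0 b8←b0
Dom∩ at merges:
  b3: preds {b0,b1}: {b0} ∩ {b0,b1} = {b0}; idom=b0
  b6: preds {b0,b5}: {b0} ∩ {b0,b1,b2,b5} = {b0}; idom=b0
  b7: preds {b5,b6}: {b0,b1,b2,b5} ∩ {b0,b6} = {b0}; idom=b0
  b8: preds {b5,b6,b7}: {b0,b1,b2,b5} ∩ {b0,b6} ∩ {b0,b7} = {b0}; idom=b0

Frontier:
  b3←b0: walk · to b0
  b3←b1: walk b1 to b0
  b6←b0: walk · to b0
  b6←b5: walk b5→b2→b1 to b0
  b7←b5: walk b5→b2→b1 to b0
  b7←b6: walk b6 to b0
  b8←b5: walk b5→b2→b1 to b0
  b8←b6: walk b6 to b0
  b8←b7: walk b7 to b0
  DF(b0)=∅
  DF(b1)={b3,b6,b7,b8}
  DF(b2)={b6,b7,b8}
  DF(b3)=∅
  DF(b4)=∅
  DF(b5)={b6,b7,b8}
  DF(b6)={b7,b8}
  DF(b7)={b8}
  DF(b8)=∅

φ for u: defs {b0,b5,b6,b7,b8}
  DF⁺ = {b6,b7,b8}

Answer: ["b6", "b7", "b8"]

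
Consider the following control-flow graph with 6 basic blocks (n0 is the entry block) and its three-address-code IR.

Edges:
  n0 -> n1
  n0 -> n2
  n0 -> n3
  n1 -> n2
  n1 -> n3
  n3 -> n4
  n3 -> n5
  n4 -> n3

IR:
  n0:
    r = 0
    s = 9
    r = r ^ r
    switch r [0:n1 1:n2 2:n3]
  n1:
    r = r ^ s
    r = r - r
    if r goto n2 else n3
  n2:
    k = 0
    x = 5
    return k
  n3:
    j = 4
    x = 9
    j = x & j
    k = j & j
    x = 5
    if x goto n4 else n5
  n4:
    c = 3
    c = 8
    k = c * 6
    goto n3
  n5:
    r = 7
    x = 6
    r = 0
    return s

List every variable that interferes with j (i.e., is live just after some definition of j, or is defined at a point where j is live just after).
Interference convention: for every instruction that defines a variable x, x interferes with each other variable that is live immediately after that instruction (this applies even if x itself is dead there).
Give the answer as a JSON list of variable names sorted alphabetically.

Answer: ["s", "x"]

Analysis:
def/use:
  n0: {r,s} / ∅
  n1: {r} / {r,s}
  n2: {k,x} / ∅
  n3: {j,k,x} / ∅
  n4: {c,k} / ∅
  n5: {r,x} / {s}

Backward fixpoint:
  live n0: ∅→{r,s}
  live n1: {r,s}→{s}
  live n2: ∅→∅
  live n3: {s}→{s}
  live n4: {s}→{s}
  live n5: {s}→∅

Conflict graph:
  c↔{s}
  j↔{s,x}
  k↔{s,x}
  r↔{s}
  s↔{c,j,k,r,x}
  x↔{j,k,s}

N(j) = ["s", "x"]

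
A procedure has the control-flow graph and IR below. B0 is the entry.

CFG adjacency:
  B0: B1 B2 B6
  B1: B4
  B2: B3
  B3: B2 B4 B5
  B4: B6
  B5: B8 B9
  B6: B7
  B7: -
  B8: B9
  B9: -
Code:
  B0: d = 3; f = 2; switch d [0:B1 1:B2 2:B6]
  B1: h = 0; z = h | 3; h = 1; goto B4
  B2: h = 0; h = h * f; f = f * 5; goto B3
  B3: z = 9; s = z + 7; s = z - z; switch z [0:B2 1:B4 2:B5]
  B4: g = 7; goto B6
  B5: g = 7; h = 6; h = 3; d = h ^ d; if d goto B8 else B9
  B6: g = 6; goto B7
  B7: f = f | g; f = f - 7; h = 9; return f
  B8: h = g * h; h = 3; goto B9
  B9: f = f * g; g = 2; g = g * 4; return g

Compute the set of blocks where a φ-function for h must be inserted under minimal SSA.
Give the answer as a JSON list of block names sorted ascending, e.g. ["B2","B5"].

idom tree: B1←B0 B2←B0 B3←B2 B4←B0 B5←B3 B6←B0 B7←B6 B8←B5 B9←B5
Dom at joins:
  B2: preds {B0,B3}: {B0} ∩ {B0,B2,B3} = {B0}; idom=B0
  B4: preds {B1,B3}: {B0,B1} ∩ {B0,B2,B3} = {B0}; idom=B0
  B6: preds {B0,B4}: {B0} ∩ {B0,B4} = {B0}; idom=B0
  B9: preds {B5,B8}: {B0,B2,B3,B5} ∩ {B0,B2,B3,B5,B8} = {B0,B2,B3,B5}; idom=B5

DF derivation:
  join B2 pred B0: · stop@B0
  join B2 pred B3: B3→B2 stop@B0
  join B4 pred B1: B1 stop@B0
  join B4 pred B3: B3→B2 stop@B0
  join B6 pred B0: · stop@B0
  join B6 pred B4: B4 stop@B0
  join B9 pred B5: · stop@B5
  join B9 pred B8: B8 stop@B5
  B0 → ∅
  B1 → {B4}
  B2 → {B2,B4}
  B3 → {B2,B4}
  B4 → {B6}
  B5 → ∅
  B6 → ∅
  B7 → ∅
  B8 → {B9}
  B9 → ∅

φ for h: defs {B1,B2,B5,B7,B8}
  DF⁺ = {B2,B4,B6,B9}

Answer: ["B2", "B4", "B6", "B9"]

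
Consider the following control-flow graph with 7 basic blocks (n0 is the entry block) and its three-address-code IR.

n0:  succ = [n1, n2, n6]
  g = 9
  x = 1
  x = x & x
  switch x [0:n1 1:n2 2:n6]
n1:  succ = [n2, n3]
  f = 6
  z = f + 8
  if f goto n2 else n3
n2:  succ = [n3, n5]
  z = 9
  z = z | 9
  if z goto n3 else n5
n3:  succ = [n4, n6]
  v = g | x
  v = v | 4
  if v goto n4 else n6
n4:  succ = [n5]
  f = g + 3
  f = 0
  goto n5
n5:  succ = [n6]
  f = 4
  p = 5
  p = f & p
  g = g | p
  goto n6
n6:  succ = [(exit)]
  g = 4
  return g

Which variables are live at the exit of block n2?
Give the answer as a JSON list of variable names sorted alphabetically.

Answer: ["g", "x"]

Working:
Per-block:
  n0 def {g,x} use ∅
  n1 def {f,z} use ∅
  n2 def {z} use ∅
  n3 def {v} use {g,x}
  n4 def {f} use {g}
  n5 def {f,g,p} use {g}
  n6 def {g} use ∅

Backward fixpoint:
  n0: in=∅ out={g,x}
  n1: in={g,x} out={g,x}
  n2: in={g,x} out={g,x}
  n3: in={g,x} out={g}
  n4: in={g} out={g}
  n5: in={g} out=∅
  n6: in=∅ out=∅

live-out(n2) = ["g", "x"]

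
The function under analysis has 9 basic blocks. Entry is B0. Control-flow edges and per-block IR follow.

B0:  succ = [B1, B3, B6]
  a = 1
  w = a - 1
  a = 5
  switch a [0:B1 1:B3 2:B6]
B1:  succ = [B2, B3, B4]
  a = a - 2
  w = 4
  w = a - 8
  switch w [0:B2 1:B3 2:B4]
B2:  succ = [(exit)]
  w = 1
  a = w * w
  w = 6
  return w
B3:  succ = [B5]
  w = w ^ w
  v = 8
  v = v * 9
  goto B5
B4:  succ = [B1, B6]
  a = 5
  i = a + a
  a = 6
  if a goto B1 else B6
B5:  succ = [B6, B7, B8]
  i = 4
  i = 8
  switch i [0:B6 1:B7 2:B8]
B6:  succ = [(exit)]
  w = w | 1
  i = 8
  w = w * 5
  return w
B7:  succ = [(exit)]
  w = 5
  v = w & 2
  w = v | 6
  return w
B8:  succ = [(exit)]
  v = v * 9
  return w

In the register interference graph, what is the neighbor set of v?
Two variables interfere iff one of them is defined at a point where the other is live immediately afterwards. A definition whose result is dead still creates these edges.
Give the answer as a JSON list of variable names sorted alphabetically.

Block summaries:
  B0 def {a,w} use ∅
  B1 def {a,w} use {a}
  B2 def {a,w} use ∅
  B3 def {v,w} use {w}
  B4 def {a,i} use ∅
  B5 def {i} use ∅
  B6 def {i,w} use {w}
  B7 def {v,w} use ∅
  B8 def {v} use {v,w}

Liveness:
  live B0: ∅→{a,w}
  live B1: {a}→{w}
  live B2: ∅→∅
  live B3: {w}→{v,w}
  live B4: {w}→{a,w}
  live B5: {v,w}→{v,w}
  live B6: {w}→∅
  live B7: ∅→∅
  live B8: {v,w}→∅

Interfere edges:
  a↔{w}
  i↔{v,w}
  v↔{i,w}
  w↔{a,i,v}

N(v) = ["i", "w"]

Answer: ["i", "w"]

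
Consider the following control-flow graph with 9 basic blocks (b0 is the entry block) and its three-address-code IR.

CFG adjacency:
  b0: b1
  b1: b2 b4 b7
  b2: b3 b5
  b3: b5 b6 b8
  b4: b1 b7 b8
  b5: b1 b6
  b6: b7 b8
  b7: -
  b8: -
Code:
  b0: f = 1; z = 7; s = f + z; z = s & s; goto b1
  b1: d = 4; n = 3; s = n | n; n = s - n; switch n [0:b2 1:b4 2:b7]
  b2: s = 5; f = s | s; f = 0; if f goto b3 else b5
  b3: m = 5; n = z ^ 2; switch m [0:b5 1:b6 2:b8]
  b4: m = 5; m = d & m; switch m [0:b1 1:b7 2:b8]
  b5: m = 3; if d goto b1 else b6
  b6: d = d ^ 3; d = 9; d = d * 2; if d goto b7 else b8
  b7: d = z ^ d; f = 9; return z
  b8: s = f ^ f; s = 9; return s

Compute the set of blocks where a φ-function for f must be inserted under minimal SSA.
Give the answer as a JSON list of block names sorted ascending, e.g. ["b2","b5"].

idom tree: b1←b0 b2←b1 b3←b2 b4←b1 b5←b2 b6←b2 b7←b1 b8←b1
Dom∩ at merges:
  b1: preds {b0,b4,b5}: {b0} ∩ {b0,b1,b4} ∩ {b0,b1,b2,b5} = {b0}; idom=b0
  b5: preds {b2,b3}: {b0,b1,b2} ∩ {b0,b1,b2,b3} = {b0,b1,b2}; idom=b2
  b6: preds {b3,b5}: {b0,b1,b2,b3} ∩ {b0,b1,b2,b5} = {b0,b1,b2}; idom=b2
  b7: preds {b1,b4,b6}: {b0,b1} ∩ {b0,b1,b4} ∩ {b0,b1,b2,b6} = {b0,b1}; idom=b1
  b8: preds {b3,b4,b6}: {b0,b1,b2,b3} ∩ {b0,b1,b4} ∩ {b0,b1,b2,b6} = {b0,b1}; idom=b1

DF walk-up:
  join b1 pred b0: · stop@b0
  join b1 pred b4: b4→b1 stop@b0
  join b1 pred b5: b5→b2→b1 stop@b0
  join b5 pred b2: · stop@b2
  join b5 pred b3: b3 stop@b2
  join b6 pred b3: b3 stop@b2
  join b6 pred b5: b5 stop@b2
  join b7 pred b1: · stop@b1
  join b7 pred b4: b4 stop@b1
  join b7 pred b6: b6→b2 stop@b1
  join b8 pred b3: b3→b2 stop@b1
  join b8 pred b4: b4 stop@b1
  join b8 pred b6: b6→b2 stop@b1
  b0: DF=∅
  b1: DF={b1}
  b2: DF={b1,b7,b8}
  b3: DF={b5,b6,b8}
  b4: DF={b1,b7,b8}
  b5: DF={b1,b6}
  b6: DF={b7,b8}
  b7: DF=∅
  b8: DF=∅

φ for f: defs {b0,b2,b7}
  DF⁺ = {b1,b7,b8}

Answer: ["b1", "b7", "b8"]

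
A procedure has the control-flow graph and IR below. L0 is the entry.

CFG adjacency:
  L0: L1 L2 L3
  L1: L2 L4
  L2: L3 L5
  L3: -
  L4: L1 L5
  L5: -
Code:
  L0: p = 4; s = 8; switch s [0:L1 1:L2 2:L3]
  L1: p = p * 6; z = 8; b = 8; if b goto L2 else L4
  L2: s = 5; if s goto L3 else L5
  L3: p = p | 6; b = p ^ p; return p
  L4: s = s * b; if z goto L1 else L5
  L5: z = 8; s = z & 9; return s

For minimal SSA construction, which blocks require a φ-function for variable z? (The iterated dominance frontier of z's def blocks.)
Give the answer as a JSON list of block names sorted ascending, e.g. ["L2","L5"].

Answer: ["L1", "L2", "L3", "L5"]

Working:
idom tree: L1←L0 L2←L0 L3←L0 L4←L1 L5←L0
Join-block Dom:
  L1: preds {L0,L4}: {L0} ∩ {L0,L1,L4} = {L0}; idom=L0
  L2: preds {L0,L1}: {L0} ∩ {L0,L1} = {L0}; idom=L0
  L3: preds {L0,L2}: {L0} ∩ {L0,L2} = {L0}; idom=L0
  L5: preds {L2,L4}: {L0,L2} ∩ {L0,L1,L4} = {L0}; idom=L0

DF walk-up:
  join L1 pred L0: · stop@L0
  join L1 pred L4: L4→L1 stop@L0
  join L2 pred L0: · stop@L0
  join L2 pred L1: L1 stop@L0
  join L3 pred L0: · stop@L0
  join L3 pred L2: L2 stop@L0
  join L5 pred L2: L2 stop@L0
  join L5 pred L4: L4→L1 stop@L0
  L0: DF=∅
  L1: DF={L1,L2,L5}
  L2: DF={L3,L5}
  L3: DF=∅
  L4: DF={L1,L5}
  L5: DF=∅

φ for z: defs {L1,L5}
  DF⁺ = {L1,L2,L3,L5}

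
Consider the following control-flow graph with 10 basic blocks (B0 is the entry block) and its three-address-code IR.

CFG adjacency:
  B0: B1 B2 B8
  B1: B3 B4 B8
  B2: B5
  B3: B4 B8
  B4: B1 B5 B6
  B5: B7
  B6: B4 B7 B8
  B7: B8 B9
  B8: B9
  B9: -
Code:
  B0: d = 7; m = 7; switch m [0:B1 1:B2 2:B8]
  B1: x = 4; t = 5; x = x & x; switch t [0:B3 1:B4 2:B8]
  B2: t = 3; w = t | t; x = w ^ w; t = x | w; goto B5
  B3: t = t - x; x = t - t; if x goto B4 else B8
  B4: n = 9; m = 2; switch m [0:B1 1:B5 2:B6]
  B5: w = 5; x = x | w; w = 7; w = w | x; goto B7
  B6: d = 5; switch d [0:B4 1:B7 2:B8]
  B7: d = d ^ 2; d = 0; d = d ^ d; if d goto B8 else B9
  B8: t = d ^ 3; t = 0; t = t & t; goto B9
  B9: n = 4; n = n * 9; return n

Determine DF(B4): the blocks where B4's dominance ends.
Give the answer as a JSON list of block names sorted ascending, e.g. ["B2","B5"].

idom tree: B1←B0 B2←B0 B3←B1 B4←B1 B5←B0 B6←B4 B7←B0 B8←B0 B9←B0
Join-block Dom:
  B1: preds {B0,B4}: {B0} ∩ {B0,B1,B4} = {B0}; idom=B0
  B4: preds {B1,B3,B6}: {B0,B1} ∩ {B0,B1,B3} ∩ {B0,B1,B4,B6} = {B0,B1}; idom=B1
  B5: preds {B2,B4}: {B0,B2} ∩ {B0,B1,B4} = {B0}; idom=B0
  B7: preds {B5,B6}: {B0,B5} ∩ {B0,B1,B4,B6} = {B0}; idom=B0
  B8: preds {B0,B1,B3,B6,B7}: {B0} ∩ {B0,B1} ∩ {B0,B1,B3} ∩ {B0,B1,B4,B6} ∩ {B0,B7} = {B0}; idom=B0
  B9: preds {B7,B8}: {B0,B7} ∩ {B0,B8} = {B0}; idom=B0

DF derivation:
  B1←B0: walk · to B0
  B1←B4: walk B4→B1 to B0
  B4←B1: walk · to B1
  B4←B3: walk B3 to B1
  B4←B6: walk B6→B4 to B1
  B5←B2: walk B2 to B0
  B5←B4: walk B4→B1 to B0
  B7←B5: walk B5 to B0
  B7←B6: walk B6→B4→B1 to B0
  B8←B0: walk · to B0
  B8←B1: walk B1 to B0
  B8←B3: walk B3→B1 to B0
  B8←B6: walk B6→B4→B1 to B0
  B8←B7: walk B7 to B0
  B9←B7: walk B7 to B0
  B9←B8: walk B8 to B0
  B0 → ∅
  B1 → {B1,B5,B7,B8}
  B2 → {B5}
  B3 → {B4,B8}
  B4 → {B1,B4,B5,B7,B8}
  B5 → {B7}
  B6 → {B4,B7,B8}
  B7 → {B8,B9}
  B8 → {B9}
  B9 → ∅

DF(B4) = ["B1", "B4", "B5", "B7", "B8"]

Answer: ["B1", "B4", "B5", "B7", "B8"]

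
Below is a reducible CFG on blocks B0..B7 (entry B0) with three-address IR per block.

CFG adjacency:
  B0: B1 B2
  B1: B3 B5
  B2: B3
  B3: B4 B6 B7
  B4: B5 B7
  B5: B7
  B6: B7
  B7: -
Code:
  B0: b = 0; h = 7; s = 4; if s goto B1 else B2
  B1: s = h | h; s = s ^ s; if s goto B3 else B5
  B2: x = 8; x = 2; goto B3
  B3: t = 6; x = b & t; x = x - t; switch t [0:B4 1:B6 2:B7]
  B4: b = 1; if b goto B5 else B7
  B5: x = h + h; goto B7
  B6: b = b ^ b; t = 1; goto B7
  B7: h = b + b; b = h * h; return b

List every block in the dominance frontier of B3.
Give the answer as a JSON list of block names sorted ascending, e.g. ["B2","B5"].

idom tree: B1←B0 B2←B0 B3←B0 B4←B3 B5←B0 B6←B3 B7←B0
Dom at joins:
  B3: preds {B1,B2}: {B0,B1} ∩ {B0,B2} = {B0}; idom=B0
  B5: preds {B1,B4}: {B0,B1} ∩ {B0,B3,B4} = {B0}; idom=B0
  B7: preds {B3,B4,B5,B6}: {B0,B3} ∩ {B0,B3,B4} ∩ {B0,B5} ∩ {B0,B3,B6} = {B0}; idom=B0

DF derivation:
  B3←B1: walk B1 to B0
  B3←B2: walk B2 to B0
  B5←B1: walk B1 to B0
  B5←B4: walk B4→B3 to B0
  B7←B3: walk B3 to B0
  B7←B4: walk B4→B3 to B0
  B7←B5: walk B5 to B0
  B7←B6: walk B6→B3 to B0
  DF(B0)=∅
  DF(B1)={B3,B5}
  DF(B2)={B3}
  DF(B3)={B5,B7}
  DF(B4)={B5,B7}
  DF(B5)={B7}
  DF(B6)={B7}
  DF(B7)=∅

DF(B3) = ["B5", "B7"]

Answer: ["B5", "B7"]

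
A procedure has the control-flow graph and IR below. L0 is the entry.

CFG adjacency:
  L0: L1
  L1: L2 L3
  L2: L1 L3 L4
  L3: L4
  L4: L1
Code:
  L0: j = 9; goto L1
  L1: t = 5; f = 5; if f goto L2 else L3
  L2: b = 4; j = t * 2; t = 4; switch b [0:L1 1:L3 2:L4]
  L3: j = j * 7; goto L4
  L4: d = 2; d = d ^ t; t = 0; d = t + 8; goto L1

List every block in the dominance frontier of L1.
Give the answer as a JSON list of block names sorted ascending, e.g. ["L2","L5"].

Answer: ["L1"]

Working:
idom tree: L1←L0 L2←L1 L3←L1 L4←L1
Dom at joins:
  L1: preds {L0,L2,L4}: {L0} ∩ {L0,L1,L2} ∩ {L0,L1,L4} = {L0}; idom=L0
  L3: preds {L1,L2}: {L0,L1} ∩ {L0,L1,L2} = {L0,L1}; idom=L1
  L4: preds {L2,L3}: {L0,L1,L2} ∩ {L0,L1,L3} = {L0,L1}; idom=L1

Frontier:
  join L1 pred L0: · stop@L0
  join L1 pred L2: L2→L1 stop@L0
  join L1 pred L4: L4→L1 stop@L0
  join L3 pred L1: · stop@L1
  join L3 pred L2: L2 stop@L1
  join L4 pred L2: L2 stop@L1
  join L4 pred L3: L3 stop@L1
  L0 → ∅
  L1 → {L1}
  L2 → {L1,L3,L4}
  L3 → {L4}
  L4 → {L1}

DF(L1) = ["L1"]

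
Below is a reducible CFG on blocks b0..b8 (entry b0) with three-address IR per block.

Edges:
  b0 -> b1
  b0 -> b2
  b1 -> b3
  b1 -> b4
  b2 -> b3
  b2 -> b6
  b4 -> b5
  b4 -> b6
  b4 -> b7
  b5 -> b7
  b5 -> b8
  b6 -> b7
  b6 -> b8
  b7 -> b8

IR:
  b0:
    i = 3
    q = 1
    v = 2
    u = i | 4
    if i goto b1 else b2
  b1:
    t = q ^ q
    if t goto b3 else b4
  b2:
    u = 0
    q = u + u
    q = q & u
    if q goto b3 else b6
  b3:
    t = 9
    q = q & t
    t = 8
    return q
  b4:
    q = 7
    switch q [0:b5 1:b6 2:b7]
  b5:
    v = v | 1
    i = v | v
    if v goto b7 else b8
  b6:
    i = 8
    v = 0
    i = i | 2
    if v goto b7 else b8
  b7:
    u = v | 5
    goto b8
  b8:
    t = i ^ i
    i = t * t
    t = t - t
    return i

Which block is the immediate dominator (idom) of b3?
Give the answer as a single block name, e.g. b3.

Answer: b0

Analysis:
idom tree: b1←b0 b2←b0 b3←b0 b4←b1 b5←b4 b6←b0 b7←b0 b8←b0
Dom∩ at merges:
  b3: preds {b1,b2}: {b0,b1} ∩ {b0,b2} = {b0}; idom=b0
  b6: preds {b2,b4}: {b0,b2} ∩ {b0,b1,b4} = {b0}; idom=b0
  b7: preds {b4,b5,b6}: {b0,b1,b4} ∩ {b0,b1,b4,b5} ∩ {b0,b6} = {b0}; idom=b0
  b8: preds {b5,b6,b7}: {b0,b1,b4,b5} ∩ {b0,b6} ∩ {b0,b7} = {b0}; idom=b0

idom(b3) = b0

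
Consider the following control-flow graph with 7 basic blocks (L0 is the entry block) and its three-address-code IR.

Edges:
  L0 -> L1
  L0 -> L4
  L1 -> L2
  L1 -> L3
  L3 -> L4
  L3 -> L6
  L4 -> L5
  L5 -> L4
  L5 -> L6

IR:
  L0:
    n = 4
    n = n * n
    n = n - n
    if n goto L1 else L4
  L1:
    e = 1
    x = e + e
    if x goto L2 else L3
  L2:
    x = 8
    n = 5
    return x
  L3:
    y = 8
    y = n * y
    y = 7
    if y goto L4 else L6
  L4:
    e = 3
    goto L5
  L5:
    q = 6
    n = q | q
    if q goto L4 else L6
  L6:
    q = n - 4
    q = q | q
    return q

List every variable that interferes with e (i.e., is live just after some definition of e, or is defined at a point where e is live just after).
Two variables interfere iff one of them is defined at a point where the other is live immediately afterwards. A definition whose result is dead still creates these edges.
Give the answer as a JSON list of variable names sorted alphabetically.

Block summaries:
  L0 def {n} use ∅
  L1 def {e,x} use ∅
  L2 def {n,x} use ∅
  L3 def {y} use {n}
  L4 def {e} use ∅
  L5 def {n,q} use ∅
  L6 def {q} use {n}

Backward fixpoint:
  live L0: ∅→{n}
  live L1: {n}→{n}
  live L2: ∅→∅
  live L3: {n}→{n}
  live L4: ∅→∅
  live L5: ∅→{n}
  live L6: {n}→∅

Interference:
  e: {n}
  n: {e,q,x,y}
  q: {n}
  x: {n}
  y: {n}

N(e) = ["n"]

Answer: ["n"]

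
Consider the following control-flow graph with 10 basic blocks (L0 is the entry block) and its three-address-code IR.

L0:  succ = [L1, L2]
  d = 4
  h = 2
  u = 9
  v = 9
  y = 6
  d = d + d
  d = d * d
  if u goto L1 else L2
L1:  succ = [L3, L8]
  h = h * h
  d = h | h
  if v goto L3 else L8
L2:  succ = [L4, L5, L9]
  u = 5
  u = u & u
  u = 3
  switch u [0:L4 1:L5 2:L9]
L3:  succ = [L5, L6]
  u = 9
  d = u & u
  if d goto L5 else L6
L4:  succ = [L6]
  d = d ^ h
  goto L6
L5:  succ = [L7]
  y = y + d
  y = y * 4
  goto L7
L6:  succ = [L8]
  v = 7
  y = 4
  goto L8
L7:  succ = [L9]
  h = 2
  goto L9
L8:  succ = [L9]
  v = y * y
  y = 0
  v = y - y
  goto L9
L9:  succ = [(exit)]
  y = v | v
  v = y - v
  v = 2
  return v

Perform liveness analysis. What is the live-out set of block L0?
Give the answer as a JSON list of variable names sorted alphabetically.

Per-block:
  L0: def={d,h,u,v,y} ue=∅
  L1: def={d,h} ue={h,v}
  L2: def={u} ue=∅
  L3: def={d,u} ue=∅
  L4: def={d} ue={d,h}
  L5: def={y} ue={d,y}
  L6: def={v,y} ue=∅
  L7: def={h} ue=∅
  L8: def={v,y} ue={y}
  L9: def={v,y} ue={v}

Live sets:
  L0: in=∅ out={d,h,v,y}
  L1: in={h,v,y} out={v,y}
  L2: in={d,h,v,y} out={d,h,v,y}
  L3: in={v,y} out={d,v,y}
  L4: in={d,h} out=∅
  L5: in={d,v,y} out={v}
  L6: in=∅ out={y}
  L7: in={v} out={v}
  L8: in={y} out={v}
  L9: in={v} out=∅

live-out(L0) = ["d", "h", "v", "y"]

Answer: ["d", "h", "v", "y"]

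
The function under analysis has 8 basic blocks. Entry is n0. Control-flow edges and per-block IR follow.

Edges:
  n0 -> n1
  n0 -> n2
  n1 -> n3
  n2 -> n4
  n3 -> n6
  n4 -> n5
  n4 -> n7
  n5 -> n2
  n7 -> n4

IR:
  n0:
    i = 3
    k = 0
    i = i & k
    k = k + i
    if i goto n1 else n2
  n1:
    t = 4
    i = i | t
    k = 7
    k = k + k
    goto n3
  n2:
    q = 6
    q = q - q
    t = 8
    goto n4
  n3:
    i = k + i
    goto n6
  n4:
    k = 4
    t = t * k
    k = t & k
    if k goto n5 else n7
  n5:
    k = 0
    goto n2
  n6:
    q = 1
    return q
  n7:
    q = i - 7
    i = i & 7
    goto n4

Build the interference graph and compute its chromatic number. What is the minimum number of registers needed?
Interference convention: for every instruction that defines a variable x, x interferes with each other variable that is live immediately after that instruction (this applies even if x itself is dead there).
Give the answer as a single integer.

Block summaries:
  n0: {i,k} / ∅
  n1: {i,k,t} / {i}
  n2: {q,t} / ∅
  n3: {i} / {i,k}
  n4: {k,t} / {t}
  n5: {k} / ∅
  n6: {q} / ∅
  n7: {i,q} / {i}

Liveness:
  n0: in=∅ out={i}
  n1: in={i} out={i,k}
  n2: in={i} out={i,t}
  n3: in={i,k} out=∅
  n4: in={i,t} out={i,t}
  n5: in={i} out={i}
  n6: in=∅ out=∅
  n7: in={i,t} out={i,t}

Conflict graph:
  i — {k,q,t}
  k — {i,t}
  q — {i,t}
  t — {i,k,q}

Colouring:
  clique {i,k,t} ⇒ need ≥ 3
  3-colouring: r0={i}  r1={t}  r2={k,q}
  χ = 3

Answer: 3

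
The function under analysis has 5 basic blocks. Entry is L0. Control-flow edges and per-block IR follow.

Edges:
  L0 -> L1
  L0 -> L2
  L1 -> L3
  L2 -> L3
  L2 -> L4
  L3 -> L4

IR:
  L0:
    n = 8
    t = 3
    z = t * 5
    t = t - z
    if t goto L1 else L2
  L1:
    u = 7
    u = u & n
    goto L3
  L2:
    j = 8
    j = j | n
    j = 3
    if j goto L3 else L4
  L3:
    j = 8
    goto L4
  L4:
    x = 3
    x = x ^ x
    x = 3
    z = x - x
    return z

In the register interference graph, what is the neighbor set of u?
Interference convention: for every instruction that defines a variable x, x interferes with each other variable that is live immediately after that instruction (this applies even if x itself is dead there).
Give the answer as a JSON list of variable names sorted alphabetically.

Answer: ["n"]

Derivation:
Block summaries:
  L0: {n,t,z} / ∅
  L1: {u} / {n}
  L2: {j} / {n}
  L3: {j} / ∅
  L4: {x,z} / ∅

Backward fixpoint:
  live L0: ∅→{n}
  live L1: {n}→∅
  live L2: {n}→∅
  live L3: ∅→∅
  live L4: ∅→∅

Interference:
  j: {n}
  n: {j,t,u,z}
  t: {n,z}
  u: {n}
  x: ∅
  z: {n,t}

N(u) = ["n"]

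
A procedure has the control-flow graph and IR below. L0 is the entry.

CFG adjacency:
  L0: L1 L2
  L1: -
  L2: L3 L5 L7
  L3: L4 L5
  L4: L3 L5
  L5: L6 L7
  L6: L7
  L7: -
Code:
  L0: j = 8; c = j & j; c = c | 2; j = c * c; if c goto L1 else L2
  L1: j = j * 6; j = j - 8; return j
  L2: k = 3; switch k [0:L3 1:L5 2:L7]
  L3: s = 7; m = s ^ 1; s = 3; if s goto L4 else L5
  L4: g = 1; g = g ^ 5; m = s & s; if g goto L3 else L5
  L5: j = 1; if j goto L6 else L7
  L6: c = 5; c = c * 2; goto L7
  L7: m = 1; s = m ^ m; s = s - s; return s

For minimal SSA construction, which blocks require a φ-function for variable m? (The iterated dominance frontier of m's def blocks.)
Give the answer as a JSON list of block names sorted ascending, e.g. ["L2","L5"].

Answer: ["L3", "L5", "L7"]

Analysis:
idom tree: L1←L0 L2←L0 L3←L2 L4←L3 L5←L2 L6←L5 L7←L2
Join-block Dom:
  L3: preds {L2,L4}: {L0,L2} ∩ {L0,L2,L3,L4} = {L0,L2}; idom=L2
  L5: preds {L2,L3,L4}: {L0,L2} ∩ {L0,L2,L3} ∩ {L0,L2,L3,L4} = {L0,L2}; idom=L2
  L7: preds {L2,L5,L6}: {L0,L2} ∩ {L0,L2,L5} ∩ {L0,L2,L5,L6} = {L0,L2}; idom=L2

DF derivation:
  L3←L2: walk · to L2
  L3←L4: walk L4→L3 to L2
  L5←L2: walk · to L2
  L5←L3: walk L3 to L2
  L5←L4: walk L4→L3 to L2
  L7←L2: walk · to L2
  L7←L5: walk L5 to L2
  L7←L6: walk L6→L5 to L2
  DF(L0)=∅
  DF(L1)=∅
  DF(L2)=∅
  DF(L3)={L3,L5}
  DF(L4)={L3,L5}
  DF(L5)={L7}
  DF(L6)={L7}
  DF(L7)=∅

φ for m: defs {L3,L4,L7}
  DF⁺ = {L3,L5,L7}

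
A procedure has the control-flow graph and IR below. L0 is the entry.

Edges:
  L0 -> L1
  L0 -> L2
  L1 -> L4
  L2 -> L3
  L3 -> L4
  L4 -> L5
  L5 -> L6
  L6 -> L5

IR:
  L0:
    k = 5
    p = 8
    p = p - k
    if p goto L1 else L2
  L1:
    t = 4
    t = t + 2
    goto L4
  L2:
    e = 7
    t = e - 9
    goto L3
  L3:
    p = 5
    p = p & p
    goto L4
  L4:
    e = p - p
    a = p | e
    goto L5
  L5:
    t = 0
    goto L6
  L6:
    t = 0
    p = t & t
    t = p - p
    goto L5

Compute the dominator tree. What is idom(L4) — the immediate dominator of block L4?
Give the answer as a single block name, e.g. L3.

Answer: L0

Analysis:
idom tree: L1←L0 L2←L0 L3←L2 L4←L0 L5←L4 L6←L5
Dom at joins:
  L4: preds {L1,L3}: {L0,L1} ∩ {L0,L2,L3} = {L0}; idom=L0
  L5: preds {L4,L6}: {L0,L4} ∩ {L0,L4,L5,L6} = {L0,L4}; idom=L4

idom(L4) = L0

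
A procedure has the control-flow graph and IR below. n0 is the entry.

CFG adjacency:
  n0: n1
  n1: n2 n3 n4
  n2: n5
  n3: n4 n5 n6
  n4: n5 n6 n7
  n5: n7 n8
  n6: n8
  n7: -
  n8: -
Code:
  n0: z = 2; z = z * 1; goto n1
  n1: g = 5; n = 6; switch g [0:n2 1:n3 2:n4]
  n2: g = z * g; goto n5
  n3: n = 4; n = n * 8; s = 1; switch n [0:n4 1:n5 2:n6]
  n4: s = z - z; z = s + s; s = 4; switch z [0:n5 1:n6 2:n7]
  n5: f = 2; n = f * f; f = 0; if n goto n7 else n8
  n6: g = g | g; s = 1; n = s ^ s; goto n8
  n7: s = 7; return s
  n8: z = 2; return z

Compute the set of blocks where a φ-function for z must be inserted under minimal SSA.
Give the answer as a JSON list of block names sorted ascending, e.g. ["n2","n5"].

Answer: ["n5", "n6", "n7", "n8"]

Derivation:
idom tree: n1←n0 n2←n1 n3←n1 n4←n1 n5←n1 n6←n1 n7←n1 n8←n1
Dom∩ at merges:
  n4: preds {n1,n3}: {n0,n1} ∩ {n0,n1,n3} = {n0,n1}; idom=n1
  n5: preds {n2,n3,n4}: {n0,n1,n2} ∩ {n0,n1,n3} ∩ {n0,n1,n4} = {n0,n1}; idom=n1
  n6: preds {n3,n4}: {n0,n1,n3} ∩ {n0,n1,n4} = {n0,n1}; idom=n1
  n7: preds {n4,n5}: {n0,n1,n4} ∩ {n0,n1,n5} = {n0,n1}; idom=n1
  n8: preds {n5,n6}: {n0,n1,n5} ∩ {n0,n1,n6} = {n0,n1}; idom=n1

DF derivation:
  join n4 pred n1: · stop@n1
  join n4 pred n3: n3 stop@n1
  join n5 pred n2: n2 stop@n1
  join n5 pred n3: n3 stop@n1
  join n5 pred n4: n4 stop@n1
  join n6 pred n3: n3 stop@n1
  join n6 pred n4: n4 stop@n1
  join n7 pred n4: n4 stop@n1
  join n7 pred n5: n5 stop@n1
  join n8 pred n5: n5 stop@n1
  join n8 pred n6: n6 stop@n1
  n0 → ∅
  n1 → ∅
  n2 → {n5}
  n3 → {n4,n5,n6}
  n4 → {n5,n6,n7}
  n5 → {n7,n8}
  n6 → {n8}
  n7 → ∅
  n8 → ∅

φ for z: defs {n0,n4,n8}
  DF⁺ = {n5,n6,n7,n8}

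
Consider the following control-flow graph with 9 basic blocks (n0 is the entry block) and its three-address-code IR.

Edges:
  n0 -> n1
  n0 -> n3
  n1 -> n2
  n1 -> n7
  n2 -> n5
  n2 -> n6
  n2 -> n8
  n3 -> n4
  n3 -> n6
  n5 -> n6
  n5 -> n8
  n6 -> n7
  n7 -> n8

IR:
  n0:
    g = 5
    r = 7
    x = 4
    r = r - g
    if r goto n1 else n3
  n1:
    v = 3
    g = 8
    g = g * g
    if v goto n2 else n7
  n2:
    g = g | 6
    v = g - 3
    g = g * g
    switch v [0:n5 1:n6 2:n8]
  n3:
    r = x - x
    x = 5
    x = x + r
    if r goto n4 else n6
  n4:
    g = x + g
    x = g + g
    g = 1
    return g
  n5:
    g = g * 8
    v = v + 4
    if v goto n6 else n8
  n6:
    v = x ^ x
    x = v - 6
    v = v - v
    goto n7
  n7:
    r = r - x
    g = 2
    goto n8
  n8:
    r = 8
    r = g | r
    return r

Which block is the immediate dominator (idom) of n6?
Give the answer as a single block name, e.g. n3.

Answer: n0

Analysis:
idom tree: n1←n0 n2←n1 n3←n0 n4←n3 n5←n2 n6←n0 n7←n0 n8←n0
Dom∩ at merges:
  n6: preds {n2,n3,n5}: {n0,n1,n2} ∩ {n0,n3} ∩ {n0,n1,n2,n5} = {n0}; idom=n0
  n7: preds {n1,n6}: {n0,n1} ∩ {n0,n6} = {n0}; idom=n0
  n8: preds {n2,n5,n7}: {n0,n1,n2} ∩ {n0,n1,n2,n5} ∩ {n0,n7} = {n0}; idom=n0

idom(n6) = n0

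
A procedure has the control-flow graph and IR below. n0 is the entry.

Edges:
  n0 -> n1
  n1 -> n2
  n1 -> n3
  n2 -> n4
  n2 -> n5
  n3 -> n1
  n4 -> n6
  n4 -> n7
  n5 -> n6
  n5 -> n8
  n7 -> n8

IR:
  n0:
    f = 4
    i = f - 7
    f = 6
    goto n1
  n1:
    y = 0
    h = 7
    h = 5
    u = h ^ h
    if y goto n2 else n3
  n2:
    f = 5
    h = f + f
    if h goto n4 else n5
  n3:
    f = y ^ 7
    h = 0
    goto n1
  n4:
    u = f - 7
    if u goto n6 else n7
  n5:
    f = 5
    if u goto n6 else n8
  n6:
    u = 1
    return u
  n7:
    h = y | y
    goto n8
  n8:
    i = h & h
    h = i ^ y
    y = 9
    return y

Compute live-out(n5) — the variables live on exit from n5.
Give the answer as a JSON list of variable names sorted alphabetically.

Block summaries:
  n0 def {f,i} use ∅
  n1 def {h,u,y} use ∅
  n2 def {f,h} use ∅
  n3 def {f,h} use {y}
  n4 def {u} use {f}
  n5 def {f} use {u}
  n6 def {u} use ∅
  n7 def {h} use {y}
  n8 def {h,i,y} use {h,y}

Liveness:
  live n0: ∅→∅
  live n1: ∅→{u,y}
  live n2: {u,y}→{f,h,u,y}
  live n3: {y}→∅
  live n4: {f,y}→{y}
  live n5: {h,u,y}→{h,y}
  live n6: ∅→∅
  live n7: {y}→{h,y}
  live n8: {h,y}→∅

live-out(n5) = ["h", "y"]

Answer: ["h", "y"]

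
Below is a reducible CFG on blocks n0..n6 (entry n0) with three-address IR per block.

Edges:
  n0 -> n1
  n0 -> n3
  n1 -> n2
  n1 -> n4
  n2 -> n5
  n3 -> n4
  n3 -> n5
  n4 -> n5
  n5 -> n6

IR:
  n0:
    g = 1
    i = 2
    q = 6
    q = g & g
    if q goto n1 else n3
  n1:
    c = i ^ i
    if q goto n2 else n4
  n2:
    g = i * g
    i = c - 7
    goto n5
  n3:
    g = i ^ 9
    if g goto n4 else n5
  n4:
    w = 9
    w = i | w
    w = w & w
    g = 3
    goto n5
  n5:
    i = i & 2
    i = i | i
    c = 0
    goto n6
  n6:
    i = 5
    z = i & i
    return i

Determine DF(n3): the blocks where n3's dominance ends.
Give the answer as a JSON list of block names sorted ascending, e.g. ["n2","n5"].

Answer: ["n4", "n5"]

Derivation:
idom tree: n1←n0 n2←n1 n3←n0 n4←n0 n5←n0 n6←n5
Join-block Dom:
  n4: preds {n1,n3}: {n0,n1} ∩ {n0,n3} = {n0}; idom=n0
  n5: preds {n2,n3,n4}: {n0,n1,n2} ∩ {n0,n3} ∩ {n0,n4} = {n0}; idom=n0

DF walk-up:
  join n4 pred n1: n1 stop@n0
  join n4 pred n3: n3 stop@n0
  join n5 pred n2: n2→n1 stop@n0
  join n5 pred n3: n3 stop@n0
  join n5 pred n4: n4 stop@n0
  DF(n0)=∅
  DF(n1)={n4,n5}
  DF(n2)={n5}
  DF(n3)={n4,n5}
  DF(n4)={n5}
  DF(n5)=∅
  DF(n6)=∅

DF(n3) = ["n4", "n5"]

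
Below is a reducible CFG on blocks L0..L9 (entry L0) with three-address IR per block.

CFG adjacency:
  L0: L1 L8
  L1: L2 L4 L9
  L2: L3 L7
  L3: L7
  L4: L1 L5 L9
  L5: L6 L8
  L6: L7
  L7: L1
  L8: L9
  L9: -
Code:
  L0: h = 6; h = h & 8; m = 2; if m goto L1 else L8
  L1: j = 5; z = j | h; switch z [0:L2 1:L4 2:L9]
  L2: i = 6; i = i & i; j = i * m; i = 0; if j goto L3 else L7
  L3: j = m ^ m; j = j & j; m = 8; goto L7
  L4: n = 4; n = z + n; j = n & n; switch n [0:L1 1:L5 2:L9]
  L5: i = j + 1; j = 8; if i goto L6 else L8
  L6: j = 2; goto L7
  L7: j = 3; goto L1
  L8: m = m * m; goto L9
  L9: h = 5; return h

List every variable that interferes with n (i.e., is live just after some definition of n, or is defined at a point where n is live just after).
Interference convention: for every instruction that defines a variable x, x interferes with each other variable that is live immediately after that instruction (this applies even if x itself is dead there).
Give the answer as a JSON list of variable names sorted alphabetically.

Answer: ["h", "j", "m", "z"]

Derivation:
def/use:
  L0: def={h,m} ue=∅
  L1: def={j,z} ue={h}
  L2: def={i,j} ue={m}
  L3: def={j,m} ue={m}
  L4: def={j,n} ue={z}
  L5: def={i,j} ue={j}
  L6: def={j} ue=∅
  L7: def={j} ue=∅
  L8: def={m} ue={m}
  L9: def={h} ue=∅

Backward fixpoint:
  L0 li=∅ lo={h,m}
  L1 li={h,m} lo={h,m,z}
  L2 li={h,m} lo={h,m}
  L3 li={h,m} lo={h,m}
  L4 li={h,m,z} lo={h,j,m}
  L5 li={h,j,m} lo={h,m}
  L6 li={h,m} lo={h,m}
  L7 li={h,m} lo={h,m}
  L8 li={m} lo=∅
  L9 li=∅ lo=∅

Interference:
  h — {i,j,m,n,z}
  i — {h,j,m}
  j — {h,i,m,n}
  m — {h,i,j,n,z}
  n — {h,j,m,z}
  z — {h,m,n}

N(n) = ["h", "j", "m", "z"]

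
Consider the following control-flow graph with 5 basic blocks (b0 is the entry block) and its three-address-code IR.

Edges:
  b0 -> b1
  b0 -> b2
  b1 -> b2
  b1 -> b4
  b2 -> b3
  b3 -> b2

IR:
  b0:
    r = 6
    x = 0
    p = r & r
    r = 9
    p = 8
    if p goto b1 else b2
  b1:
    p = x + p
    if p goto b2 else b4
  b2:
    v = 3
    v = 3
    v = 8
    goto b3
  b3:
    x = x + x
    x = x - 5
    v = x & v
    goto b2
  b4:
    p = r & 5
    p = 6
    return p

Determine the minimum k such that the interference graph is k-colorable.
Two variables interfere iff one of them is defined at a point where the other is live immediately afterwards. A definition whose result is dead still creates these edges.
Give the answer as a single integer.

Answer: 3

Derivation:
Block summaries:
  b0 def {p,r,x} use ∅
  b1 def {p} use {p,x}
  b2 def {v} use ∅
  b3 def {v,x} use {v,x}
  b4 def {p} use {r}

Backward fixpoint:
  b0: in=∅ out={p,r,x}
  b1: in={p,r,x} out={r,x}
  b2: in={x} out={v,x}
  b3: in={v,x} out={x}
  b4: in={r} out=∅

Interfere edges:
  p: {r,x}
  r: {p,x}
  v: {x}
  x: {p,r,v}

Colouring:
  clique {p,r,x} ⇒ need ≥ 3
  3-colouring: c0={x}  c1={p,v}  c2={r}
  χ = 3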